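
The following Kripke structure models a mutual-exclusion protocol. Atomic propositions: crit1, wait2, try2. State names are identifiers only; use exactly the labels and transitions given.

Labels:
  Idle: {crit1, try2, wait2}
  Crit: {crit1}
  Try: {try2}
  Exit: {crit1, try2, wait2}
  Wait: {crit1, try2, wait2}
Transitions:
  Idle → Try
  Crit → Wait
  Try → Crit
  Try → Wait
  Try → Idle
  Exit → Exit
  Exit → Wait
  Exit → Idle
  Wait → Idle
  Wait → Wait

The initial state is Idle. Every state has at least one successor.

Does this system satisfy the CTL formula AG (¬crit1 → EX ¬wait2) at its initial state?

States satisfying ¬crit1 → EX ¬wait2: {Idle, Crit, Try, Exit, Wait}.
States satisfying AG (¬crit1 → EX ¬wait2): {Idle, Crit, Try, Exit, Wait}.
Every state reachable from Idle satisfies ¬crit1 → EX ¬wait2.
Idle ∈ Sat(AG (¬crit1 → EX ¬wait2)).

Holds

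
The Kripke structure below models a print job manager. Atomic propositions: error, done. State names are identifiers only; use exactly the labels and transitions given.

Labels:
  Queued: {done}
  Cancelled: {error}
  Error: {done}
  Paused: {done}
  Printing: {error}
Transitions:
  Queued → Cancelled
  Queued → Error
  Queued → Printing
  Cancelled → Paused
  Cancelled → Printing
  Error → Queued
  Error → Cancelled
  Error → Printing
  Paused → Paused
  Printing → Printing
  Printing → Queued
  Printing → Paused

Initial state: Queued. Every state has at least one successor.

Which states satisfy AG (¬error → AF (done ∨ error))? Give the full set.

States satisfying ¬error → AF (done ∨ error): {Queued, Cancelled, Error, Paused, Printing}.
States satisfying AG (¬error → AF (done ∨ error)): {Queued, Cancelled, Error, Paused, Printing}.

{Queued, Cancelled, Error, Paused, Printing}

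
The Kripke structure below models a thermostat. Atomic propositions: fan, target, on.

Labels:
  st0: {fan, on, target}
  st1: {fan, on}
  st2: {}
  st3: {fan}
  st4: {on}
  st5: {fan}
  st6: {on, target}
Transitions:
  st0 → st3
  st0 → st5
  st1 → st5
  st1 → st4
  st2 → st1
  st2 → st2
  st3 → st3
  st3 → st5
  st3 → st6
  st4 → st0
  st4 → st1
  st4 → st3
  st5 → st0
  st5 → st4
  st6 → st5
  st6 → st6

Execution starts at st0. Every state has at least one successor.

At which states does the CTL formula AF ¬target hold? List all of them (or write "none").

States satisfying ¬target: {st1, st2, st3, st4, st5}.
States satisfying AF ¬target: {st0, st1, st2, st3, st4, st5}.

{st0, st1, st2, st3, st4, st5}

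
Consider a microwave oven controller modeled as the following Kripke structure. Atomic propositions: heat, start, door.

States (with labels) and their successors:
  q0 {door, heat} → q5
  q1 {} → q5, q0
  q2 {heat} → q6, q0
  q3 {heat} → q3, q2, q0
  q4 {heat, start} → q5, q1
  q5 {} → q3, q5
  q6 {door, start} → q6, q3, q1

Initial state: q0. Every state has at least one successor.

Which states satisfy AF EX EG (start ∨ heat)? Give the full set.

{q0, q1, q2, q3, q4, q5, q6}

States satisfying EX EG (start ∨ heat): {q2, q3, q5, q6}.
States satisfying AF EX EG (start ∨ heat): {q0, q1, q2, q3, q4, q5, q6}.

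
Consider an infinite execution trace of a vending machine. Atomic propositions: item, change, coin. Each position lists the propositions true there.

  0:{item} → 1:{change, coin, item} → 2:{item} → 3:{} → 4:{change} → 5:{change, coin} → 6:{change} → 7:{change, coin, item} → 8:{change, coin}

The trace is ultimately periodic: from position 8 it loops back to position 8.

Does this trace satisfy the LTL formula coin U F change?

Walking from position 0: F change first holds at position 0, and coin holds at every earlier position along the way, so coin U F change holds.

Holds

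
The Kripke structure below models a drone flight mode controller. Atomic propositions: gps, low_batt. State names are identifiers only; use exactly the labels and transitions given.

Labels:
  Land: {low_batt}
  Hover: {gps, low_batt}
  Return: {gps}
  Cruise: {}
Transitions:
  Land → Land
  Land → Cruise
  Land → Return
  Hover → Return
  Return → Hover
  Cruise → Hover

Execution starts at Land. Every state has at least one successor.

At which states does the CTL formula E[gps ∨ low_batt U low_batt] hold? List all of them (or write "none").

States satisfying gps ∨ low_batt: {Land, Hover, Return}.
States satisfying low_batt: {Land, Hover}.
States satisfying E[gps ∨ low_batt U low_batt]: {Land, Hover, Return}.

{Land, Hover, Return}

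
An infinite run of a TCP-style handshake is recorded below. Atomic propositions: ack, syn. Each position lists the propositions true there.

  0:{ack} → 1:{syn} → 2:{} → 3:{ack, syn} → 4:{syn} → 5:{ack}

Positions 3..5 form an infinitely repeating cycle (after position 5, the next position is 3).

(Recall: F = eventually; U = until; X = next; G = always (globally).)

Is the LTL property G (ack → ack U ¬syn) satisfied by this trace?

ack → ack U ¬syn must hold at every position from 0 onward. It fails at position 3, so G (ack → ack U ¬syn) is false.
Positions where ack holds: 0, 3, 5.
Check ack U ¬syn at each: 0→ok, 3→fails, 5→ok.

Does not hold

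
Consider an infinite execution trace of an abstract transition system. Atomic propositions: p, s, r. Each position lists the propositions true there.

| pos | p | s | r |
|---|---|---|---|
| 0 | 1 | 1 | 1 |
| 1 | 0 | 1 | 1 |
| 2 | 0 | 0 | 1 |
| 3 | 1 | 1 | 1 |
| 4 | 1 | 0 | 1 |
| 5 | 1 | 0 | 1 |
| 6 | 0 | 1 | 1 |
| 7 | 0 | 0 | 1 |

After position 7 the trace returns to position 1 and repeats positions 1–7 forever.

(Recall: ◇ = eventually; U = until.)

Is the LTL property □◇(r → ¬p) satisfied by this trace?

Holds

◇(r → ¬p) holds at every position 0..7, and those are all positions ever visited, so □◇(r → ¬p) holds.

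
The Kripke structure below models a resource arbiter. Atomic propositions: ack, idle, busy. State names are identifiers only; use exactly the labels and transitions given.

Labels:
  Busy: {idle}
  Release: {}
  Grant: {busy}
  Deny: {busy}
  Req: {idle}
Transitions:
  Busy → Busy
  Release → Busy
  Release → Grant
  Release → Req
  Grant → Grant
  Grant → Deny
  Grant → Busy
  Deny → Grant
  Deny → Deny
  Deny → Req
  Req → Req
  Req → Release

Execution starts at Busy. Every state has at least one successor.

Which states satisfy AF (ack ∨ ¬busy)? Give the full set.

States satisfying ack ∨ ¬busy: {Busy, Release, Req}.
States satisfying AF (ack ∨ ¬busy): {Busy, Release, Req}.

{Busy, Release, Req}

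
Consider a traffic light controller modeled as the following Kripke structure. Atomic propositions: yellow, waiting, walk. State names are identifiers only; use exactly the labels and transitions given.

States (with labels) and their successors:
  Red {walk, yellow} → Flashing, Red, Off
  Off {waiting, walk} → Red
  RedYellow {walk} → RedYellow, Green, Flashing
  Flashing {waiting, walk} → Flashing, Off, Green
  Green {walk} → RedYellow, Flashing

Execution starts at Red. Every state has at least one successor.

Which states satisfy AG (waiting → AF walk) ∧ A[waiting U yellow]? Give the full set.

States satisfying waiting → AF walk: {Red, Off, RedYellow, Flashing, Green}.
States satisfying AG (waiting → AF walk): {Red, Off, RedYellow, Flashing, Green}.
States satisfying waiting: {Off, Flashing}.
States satisfying yellow: {Red}.
States satisfying A[waiting U yellow]: {Red, Off}.
States satisfying AG (waiting → AF walk) ∧ A[waiting U yellow]: {Red, Off}.

{Red, Off}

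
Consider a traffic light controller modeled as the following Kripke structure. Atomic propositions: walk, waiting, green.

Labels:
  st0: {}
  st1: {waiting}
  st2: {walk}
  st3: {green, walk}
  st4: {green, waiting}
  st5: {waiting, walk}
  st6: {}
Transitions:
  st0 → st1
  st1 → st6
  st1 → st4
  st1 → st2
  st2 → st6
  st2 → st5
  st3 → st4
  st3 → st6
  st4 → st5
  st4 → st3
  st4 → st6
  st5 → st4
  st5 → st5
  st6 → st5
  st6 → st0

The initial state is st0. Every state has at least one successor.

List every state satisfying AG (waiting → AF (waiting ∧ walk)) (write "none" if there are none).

States satisfying waiting → AF (waiting ∧ walk): {st0, st2, st3, st5, st6}.
States satisfying AG (waiting → AF (waiting ∧ walk)): ∅.

none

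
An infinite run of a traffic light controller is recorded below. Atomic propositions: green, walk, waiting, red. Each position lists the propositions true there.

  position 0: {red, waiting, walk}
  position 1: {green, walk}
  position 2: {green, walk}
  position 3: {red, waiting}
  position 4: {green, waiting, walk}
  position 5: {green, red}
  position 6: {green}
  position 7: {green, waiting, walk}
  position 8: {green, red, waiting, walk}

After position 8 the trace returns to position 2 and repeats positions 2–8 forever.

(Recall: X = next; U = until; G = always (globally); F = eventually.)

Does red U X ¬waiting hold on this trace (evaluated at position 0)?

Walking from position 0: X ¬waiting first holds at position 0, and red holds at every earlier position along the way, so red U X ¬waiting holds.

Yes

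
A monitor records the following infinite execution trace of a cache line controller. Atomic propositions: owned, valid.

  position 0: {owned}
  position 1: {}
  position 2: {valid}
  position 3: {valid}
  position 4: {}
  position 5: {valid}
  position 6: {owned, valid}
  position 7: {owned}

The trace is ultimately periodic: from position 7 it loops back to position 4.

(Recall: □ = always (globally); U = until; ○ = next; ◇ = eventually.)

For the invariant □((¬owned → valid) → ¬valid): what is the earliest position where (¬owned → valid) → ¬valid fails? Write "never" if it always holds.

2

Check (¬owned → valid) → ¬valid at each position in order: 0 ✓, 1 ✓.
At position 2 the labels are {valid}, so (¬owned → valid) → ¬valid is false there. This is the first violation.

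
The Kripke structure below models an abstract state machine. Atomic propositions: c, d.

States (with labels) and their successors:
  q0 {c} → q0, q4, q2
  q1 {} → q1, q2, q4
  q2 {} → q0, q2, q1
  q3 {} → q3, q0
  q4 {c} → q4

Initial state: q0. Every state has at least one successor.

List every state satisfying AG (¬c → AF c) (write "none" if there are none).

{q4}

States satisfying ¬c → AF c: {q0, q4}.
States satisfying AG (¬c → AF c): {q4}.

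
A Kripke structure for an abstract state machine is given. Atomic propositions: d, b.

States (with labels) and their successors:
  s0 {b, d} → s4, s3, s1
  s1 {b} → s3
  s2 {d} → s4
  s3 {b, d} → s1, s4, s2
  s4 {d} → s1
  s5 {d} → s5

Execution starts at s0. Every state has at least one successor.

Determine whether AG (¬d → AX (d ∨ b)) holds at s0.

States satisfying ¬d → AX (d ∨ b): {s0, s1, s2, s3, s4, s5}.
States satisfying AG (¬d → AX (d ∨ b)): {s0, s1, s2, s3, s4, s5}.
Every state reachable from s0 satisfies ¬d → AX (d ∨ b).
s0 ∈ Sat(AG (¬d → AX (d ∨ b))).

Satisfied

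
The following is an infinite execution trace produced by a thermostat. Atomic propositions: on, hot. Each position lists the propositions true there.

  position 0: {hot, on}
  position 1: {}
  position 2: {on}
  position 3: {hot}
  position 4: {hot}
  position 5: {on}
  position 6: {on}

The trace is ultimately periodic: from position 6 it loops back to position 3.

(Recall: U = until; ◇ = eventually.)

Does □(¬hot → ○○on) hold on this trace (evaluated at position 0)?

Does not hold

¬hot → ○○on must hold at every position from 0 onward. It fails at position 1, so □(¬hot → ○○on) is false.
Positions where ¬hot holds: 1, 2, 5, 6.
Check ○○on at each: 1→fails, 2→fails, 5→fails, 6→fails.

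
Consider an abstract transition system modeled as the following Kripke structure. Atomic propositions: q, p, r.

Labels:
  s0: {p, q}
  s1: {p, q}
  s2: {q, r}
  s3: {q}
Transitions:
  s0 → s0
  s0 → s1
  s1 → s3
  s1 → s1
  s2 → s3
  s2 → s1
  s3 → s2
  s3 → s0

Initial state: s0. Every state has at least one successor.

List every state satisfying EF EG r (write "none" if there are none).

States satisfying EG r: ∅.
States satisfying EF EG r: ∅.

none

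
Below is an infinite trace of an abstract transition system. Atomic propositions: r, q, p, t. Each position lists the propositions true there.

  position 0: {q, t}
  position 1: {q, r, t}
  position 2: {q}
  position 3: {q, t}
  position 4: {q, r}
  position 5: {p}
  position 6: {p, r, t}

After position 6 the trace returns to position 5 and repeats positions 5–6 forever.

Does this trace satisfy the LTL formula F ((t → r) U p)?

(t → r) U p holds at position 4, which is reachable from 0, so F ((t → r) U p) holds.

Holds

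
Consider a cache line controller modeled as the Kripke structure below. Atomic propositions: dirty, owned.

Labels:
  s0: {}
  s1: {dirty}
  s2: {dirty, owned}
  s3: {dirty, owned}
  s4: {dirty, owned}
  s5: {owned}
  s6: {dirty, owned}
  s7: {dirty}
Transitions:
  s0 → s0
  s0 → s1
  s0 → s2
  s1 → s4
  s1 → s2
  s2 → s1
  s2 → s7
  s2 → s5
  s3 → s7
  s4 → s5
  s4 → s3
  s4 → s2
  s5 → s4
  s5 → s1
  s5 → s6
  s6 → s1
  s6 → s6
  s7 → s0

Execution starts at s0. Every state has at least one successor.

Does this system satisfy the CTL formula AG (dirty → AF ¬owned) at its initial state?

Violated

States satisfying dirty → AF ¬owned: {s0, s1, s3, s5, s7}.
States satisfying AG (dirty → AF ¬owned): ∅.
s2 is reachable from s0 and violates dirty → AF ¬owned, so AG fails at s0.
s0 ∉ Sat(AG (dirty → AF ¬owned)).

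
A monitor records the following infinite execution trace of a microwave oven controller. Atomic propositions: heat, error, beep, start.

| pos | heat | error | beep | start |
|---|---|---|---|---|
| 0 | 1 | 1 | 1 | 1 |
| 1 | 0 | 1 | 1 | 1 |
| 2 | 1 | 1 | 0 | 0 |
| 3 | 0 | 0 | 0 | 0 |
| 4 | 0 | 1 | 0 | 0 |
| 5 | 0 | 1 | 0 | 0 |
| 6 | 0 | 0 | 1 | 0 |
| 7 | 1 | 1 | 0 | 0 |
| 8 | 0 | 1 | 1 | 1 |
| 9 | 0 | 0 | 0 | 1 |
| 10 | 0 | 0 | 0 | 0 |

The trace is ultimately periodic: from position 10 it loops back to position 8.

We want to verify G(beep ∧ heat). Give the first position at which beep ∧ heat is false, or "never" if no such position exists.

Check beep ∧ heat at each position in order: 0 ✓.
At position 1 the labels are {beep, error, start}, so beep ∧ heat is false there. This is the first violation.

1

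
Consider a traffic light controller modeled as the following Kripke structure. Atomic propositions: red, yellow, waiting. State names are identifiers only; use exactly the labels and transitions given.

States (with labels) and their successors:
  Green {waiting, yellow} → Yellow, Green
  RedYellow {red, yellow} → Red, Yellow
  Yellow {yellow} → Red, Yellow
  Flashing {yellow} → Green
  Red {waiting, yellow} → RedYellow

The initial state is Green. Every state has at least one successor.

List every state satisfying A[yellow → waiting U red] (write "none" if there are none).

{RedYellow, Red}

States satisfying yellow → waiting: {Green, Red}.
States satisfying red: {RedYellow}.
States satisfying A[yellow → waiting U red]: {RedYellow, Red}.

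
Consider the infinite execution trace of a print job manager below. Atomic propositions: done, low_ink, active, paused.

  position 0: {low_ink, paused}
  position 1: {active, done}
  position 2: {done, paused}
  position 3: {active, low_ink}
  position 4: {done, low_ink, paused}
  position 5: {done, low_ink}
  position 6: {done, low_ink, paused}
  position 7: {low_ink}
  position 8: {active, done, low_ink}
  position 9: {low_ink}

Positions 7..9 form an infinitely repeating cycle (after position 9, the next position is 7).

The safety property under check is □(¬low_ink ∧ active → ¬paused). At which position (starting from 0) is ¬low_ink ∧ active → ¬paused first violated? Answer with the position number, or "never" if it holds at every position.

never

¬low_ink ∧ active → ¬paused holds at every position 0..9, and those are all the positions the trace ever visits, so the invariant □(¬low_ink ∧ active → ¬paused) is never violated.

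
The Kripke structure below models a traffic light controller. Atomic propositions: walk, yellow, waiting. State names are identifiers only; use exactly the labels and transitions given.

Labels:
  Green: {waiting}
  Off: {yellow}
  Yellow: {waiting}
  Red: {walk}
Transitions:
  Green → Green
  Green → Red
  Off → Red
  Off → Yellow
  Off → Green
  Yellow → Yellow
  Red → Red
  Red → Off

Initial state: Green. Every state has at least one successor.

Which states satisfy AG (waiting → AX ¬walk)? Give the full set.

States satisfying waiting → AX ¬walk: {Off, Yellow, Red}.
States satisfying AG (waiting → AX ¬walk): {Yellow}.

{Yellow}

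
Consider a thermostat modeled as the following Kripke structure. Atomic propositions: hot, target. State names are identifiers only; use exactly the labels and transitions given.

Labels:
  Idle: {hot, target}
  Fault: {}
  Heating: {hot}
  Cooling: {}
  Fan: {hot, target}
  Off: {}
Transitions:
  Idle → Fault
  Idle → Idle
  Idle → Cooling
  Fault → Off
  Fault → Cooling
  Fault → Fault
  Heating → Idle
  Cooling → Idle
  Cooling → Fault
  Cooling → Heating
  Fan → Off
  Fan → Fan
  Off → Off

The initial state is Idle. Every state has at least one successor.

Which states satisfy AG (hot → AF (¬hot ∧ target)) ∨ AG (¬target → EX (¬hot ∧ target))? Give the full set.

States satisfying hot → AF (¬hot ∧ target): {Fault, Cooling, Off}.
States satisfying AG (hot → AF (¬hot ∧ target)): {Off}.
States satisfying ¬target → EX (¬hot ∧ target): {Idle, Fan}.
States satisfying AG (¬target → EX (¬hot ∧ target)): ∅.
States satisfying AG (hot → AF (¬hot ∧ target)) ∨ AG (¬target → EX (¬hot ∧ target)): {Off}.

{Off}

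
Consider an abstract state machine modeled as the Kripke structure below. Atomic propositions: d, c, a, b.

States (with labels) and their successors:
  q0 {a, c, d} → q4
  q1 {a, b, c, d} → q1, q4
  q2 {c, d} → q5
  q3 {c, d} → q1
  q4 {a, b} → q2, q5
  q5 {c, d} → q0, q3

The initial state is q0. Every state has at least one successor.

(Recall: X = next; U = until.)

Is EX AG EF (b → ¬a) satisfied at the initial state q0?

States satisfying AG EF (b → ¬a): {q0, q1, q2, q3, q4, q5}.
States satisfying EX AG EF (b → ¬a): {q0, q1, q2, q3, q4, q5}.
q0 ∈ Sat(EX AG EF (b → ¬a)).

Yes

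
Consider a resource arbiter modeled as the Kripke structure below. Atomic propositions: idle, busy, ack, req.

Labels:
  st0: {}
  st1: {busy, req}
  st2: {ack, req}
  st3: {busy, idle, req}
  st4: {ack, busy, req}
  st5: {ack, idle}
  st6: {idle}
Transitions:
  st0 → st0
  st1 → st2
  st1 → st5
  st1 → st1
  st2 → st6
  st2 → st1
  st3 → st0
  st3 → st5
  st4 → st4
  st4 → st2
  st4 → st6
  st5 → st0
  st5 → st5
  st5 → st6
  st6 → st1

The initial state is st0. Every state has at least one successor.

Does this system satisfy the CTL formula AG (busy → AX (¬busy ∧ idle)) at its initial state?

States satisfying busy → AX (¬busy ∧ idle): {st0, st2, st5, st6}.
States satisfying AG (busy → AX (¬busy ∧ idle)): {st0}.
Every state reachable from st0 satisfies busy → AX (¬busy ∧ idle).
st0 ∈ Sat(AG (busy → AX (¬busy ∧ idle))).

Holds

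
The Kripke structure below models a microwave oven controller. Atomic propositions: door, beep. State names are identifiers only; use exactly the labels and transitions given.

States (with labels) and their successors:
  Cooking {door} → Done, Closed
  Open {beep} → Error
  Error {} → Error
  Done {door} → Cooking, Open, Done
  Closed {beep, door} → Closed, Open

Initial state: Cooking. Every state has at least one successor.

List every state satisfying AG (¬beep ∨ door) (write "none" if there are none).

{Error}

States satisfying ¬beep ∨ door: {Cooking, Error, Done, Closed}.
States satisfying AG (¬beep ∨ door): {Error}.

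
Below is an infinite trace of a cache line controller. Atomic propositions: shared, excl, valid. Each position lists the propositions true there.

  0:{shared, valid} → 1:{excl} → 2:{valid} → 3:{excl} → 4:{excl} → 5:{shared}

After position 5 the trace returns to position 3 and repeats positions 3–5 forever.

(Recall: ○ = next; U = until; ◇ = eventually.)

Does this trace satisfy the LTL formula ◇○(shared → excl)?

Holds

○(shared → excl) holds at position 0, which is reachable from 0, so ◇○(shared → excl) holds.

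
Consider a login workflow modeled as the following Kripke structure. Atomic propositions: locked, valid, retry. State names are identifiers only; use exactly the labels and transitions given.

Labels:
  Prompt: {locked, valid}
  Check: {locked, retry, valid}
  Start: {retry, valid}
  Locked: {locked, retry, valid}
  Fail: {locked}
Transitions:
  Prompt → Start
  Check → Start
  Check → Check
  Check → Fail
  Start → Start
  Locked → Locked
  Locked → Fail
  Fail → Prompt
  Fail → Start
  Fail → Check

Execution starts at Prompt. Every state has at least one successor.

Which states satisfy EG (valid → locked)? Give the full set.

{Check, Locked, Fail}

States satisfying valid → locked: {Prompt, Check, Locked, Fail}.
States satisfying EG (valid → locked): {Check, Locked, Fail}.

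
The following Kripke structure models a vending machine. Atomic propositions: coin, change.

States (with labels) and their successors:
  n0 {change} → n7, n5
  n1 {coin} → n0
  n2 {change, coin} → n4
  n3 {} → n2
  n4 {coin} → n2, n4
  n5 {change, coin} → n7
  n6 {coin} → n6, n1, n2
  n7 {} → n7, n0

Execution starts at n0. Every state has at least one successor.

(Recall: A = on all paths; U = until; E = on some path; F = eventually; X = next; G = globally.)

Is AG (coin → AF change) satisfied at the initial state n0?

States satisfying coin → AF change: {n0, n1, n2, n3, n5, n7}.
States satisfying AG (coin → AF change): {n0, n1, n5, n7}.
Every state reachable from n0 satisfies coin → AF change.
n0 ∈ Sat(AG (coin → AF change)).

Holds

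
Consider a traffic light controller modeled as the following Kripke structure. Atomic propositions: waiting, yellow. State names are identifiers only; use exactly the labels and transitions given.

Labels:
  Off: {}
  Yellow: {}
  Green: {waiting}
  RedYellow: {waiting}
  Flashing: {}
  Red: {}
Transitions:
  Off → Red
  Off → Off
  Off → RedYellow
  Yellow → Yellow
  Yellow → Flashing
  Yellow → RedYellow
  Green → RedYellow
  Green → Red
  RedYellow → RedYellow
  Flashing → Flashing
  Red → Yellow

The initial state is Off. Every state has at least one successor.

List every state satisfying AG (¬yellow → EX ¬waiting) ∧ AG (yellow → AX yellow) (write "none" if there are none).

{Flashing}

States satisfying ¬yellow → EX ¬waiting: {Off, Yellow, Green, Flashing, Red}.
States satisfying AG (¬yellow → EX ¬waiting): {Flashing}.
States satisfying yellow → AX yellow: {Off, Yellow, Green, RedYellow, Flashing, Red}.
States satisfying AG (yellow → AX yellow): {Off, Yellow, Green, RedYellow, Flashing, Red}.
States satisfying AG (¬yellow → EX ¬waiting) ∧ AG (yellow → AX yellow): {Flashing}.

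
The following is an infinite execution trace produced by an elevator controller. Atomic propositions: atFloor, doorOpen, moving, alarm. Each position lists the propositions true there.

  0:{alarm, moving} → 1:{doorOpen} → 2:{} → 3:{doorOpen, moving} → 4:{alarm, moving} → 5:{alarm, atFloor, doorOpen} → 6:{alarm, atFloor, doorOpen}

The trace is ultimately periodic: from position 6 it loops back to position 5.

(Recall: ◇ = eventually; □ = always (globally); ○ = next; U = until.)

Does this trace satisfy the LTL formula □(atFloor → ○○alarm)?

Holds

atFloor → ○○alarm holds at every position 0..6, and those are all positions ever visited, so □(atFloor → ○○alarm) holds.
Positions where atFloor holds: 5, 6.
Check ○○alarm at each: 5→ok, 6→ok.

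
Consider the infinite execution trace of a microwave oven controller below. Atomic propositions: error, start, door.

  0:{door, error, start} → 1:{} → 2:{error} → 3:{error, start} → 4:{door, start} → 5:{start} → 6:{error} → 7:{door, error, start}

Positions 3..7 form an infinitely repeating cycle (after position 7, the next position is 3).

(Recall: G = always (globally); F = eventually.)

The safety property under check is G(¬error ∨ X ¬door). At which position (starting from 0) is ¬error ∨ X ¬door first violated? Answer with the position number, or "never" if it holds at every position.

3

Check ¬error ∨ X ¬door at each position in order: 0 ✓, 1 ✓, 2 ✓.
At position 3 the labels are {error, start} and the next position 4 has {door, start}, so ¬error ∨ X ¬door is false there. This is the first violation.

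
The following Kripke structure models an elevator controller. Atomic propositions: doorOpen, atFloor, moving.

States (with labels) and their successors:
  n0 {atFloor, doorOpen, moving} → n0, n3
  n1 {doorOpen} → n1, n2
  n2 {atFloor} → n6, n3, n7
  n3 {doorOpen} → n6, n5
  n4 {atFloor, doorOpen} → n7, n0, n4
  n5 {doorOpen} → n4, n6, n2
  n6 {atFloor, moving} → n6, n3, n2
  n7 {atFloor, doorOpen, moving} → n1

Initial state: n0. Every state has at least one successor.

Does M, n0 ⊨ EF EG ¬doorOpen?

States satisfying EG ¬doorOpen: {n2, n6}.
States satisfying EF EG ¬doorOpen: {n0, n1, n2, n3, n4, n5, n6, n7}.
Some path from n0 reaches a state where EG ¬doorOpen holds.
n0 ∈ Sat(EF EG ¬doorOpen).

Holds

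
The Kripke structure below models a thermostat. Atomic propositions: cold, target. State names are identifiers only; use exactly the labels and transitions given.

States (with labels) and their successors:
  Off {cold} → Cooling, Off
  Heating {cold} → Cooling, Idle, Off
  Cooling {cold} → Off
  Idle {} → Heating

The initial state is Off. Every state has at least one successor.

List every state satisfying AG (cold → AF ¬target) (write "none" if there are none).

{Off, Heating, Cooling, Idle}

States satisfying cold → AF ¬target: {Off, Heating, Cooling, Idle}.
States satisfying AG (cold → AF ¬target): {Off, Heating, Cooling, Idle}.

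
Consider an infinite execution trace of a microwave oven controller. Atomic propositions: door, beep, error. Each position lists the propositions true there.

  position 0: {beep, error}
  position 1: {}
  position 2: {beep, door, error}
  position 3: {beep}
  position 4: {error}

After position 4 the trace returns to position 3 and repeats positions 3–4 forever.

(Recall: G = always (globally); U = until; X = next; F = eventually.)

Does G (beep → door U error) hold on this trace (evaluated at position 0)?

beep → door U error must hold at every position from 0 onward. It fails at position 3, so G (beep → door U error) is false.
Positions where beep holds: 0, 2, 3.
Check door U error at each: 0→ok, 2→ok, 3→fails.

Violated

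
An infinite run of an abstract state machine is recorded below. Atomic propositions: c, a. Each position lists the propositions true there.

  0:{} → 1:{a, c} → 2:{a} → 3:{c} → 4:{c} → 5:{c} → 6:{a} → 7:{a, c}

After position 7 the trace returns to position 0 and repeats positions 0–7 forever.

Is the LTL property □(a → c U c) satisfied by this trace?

a → c U c must hold at every position from 0 onward. It fails at position 2, so □(a → c U c) is false.
Positions where a holds: 1, 2, 6, 7.
Check c U c at each: 1→ok, 2→fails, 6→fails, 7→ok.

Does not hold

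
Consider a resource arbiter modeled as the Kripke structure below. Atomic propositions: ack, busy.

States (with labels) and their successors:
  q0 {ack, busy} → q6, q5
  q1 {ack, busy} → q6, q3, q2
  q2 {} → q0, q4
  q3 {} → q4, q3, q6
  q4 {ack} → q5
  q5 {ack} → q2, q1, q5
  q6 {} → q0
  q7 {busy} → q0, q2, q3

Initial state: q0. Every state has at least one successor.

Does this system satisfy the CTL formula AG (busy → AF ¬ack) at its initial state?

No

States satisfying busy → AF ¬ack: {q1, q2, q3, q4, q5, q6, q7}.
States satisfying AG (busy → AF ¬ack): ∅.
q0 is reachable from q0 and violates busy → AF ¬ack, so AG fails at q0.
q0 ∉ Sat(AG (busy → AF ¬ack)).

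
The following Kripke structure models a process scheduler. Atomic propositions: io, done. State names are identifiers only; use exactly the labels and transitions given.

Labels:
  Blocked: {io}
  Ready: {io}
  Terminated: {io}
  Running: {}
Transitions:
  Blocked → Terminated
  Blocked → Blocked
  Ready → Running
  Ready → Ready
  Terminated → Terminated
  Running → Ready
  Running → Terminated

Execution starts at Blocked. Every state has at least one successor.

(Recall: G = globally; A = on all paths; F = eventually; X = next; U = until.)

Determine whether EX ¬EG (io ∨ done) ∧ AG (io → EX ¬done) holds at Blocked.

States satisfying ¬EG (io ∨ done): {Running}.
States satisfying EX ¬EG (io ∨ done): {Ready}.
States satisfying io → EX ¬done: {Blocked, Ready, Terminated, Running}.
States satisfying AG (io → EX ¬done): {Blocked, Ready, Terminated, Running}.
States satisfying EX ¬EG (io ∨ done) ∧ AG (io → EX ¬done): {Ready}.
Blocked ∉ Sat(EX ¬EG (io ∨ done) ∧ AG (io → EX ¬done)).

Does not hold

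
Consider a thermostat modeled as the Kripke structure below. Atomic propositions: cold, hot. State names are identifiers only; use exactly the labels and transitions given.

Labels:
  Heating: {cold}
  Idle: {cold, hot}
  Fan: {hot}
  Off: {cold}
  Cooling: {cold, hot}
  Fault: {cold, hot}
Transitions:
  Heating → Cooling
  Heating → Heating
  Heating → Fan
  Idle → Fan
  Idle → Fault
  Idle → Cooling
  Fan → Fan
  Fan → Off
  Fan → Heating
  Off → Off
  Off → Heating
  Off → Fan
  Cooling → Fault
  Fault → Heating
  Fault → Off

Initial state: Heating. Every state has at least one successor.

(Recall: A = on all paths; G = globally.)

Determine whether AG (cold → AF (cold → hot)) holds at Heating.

Violated

States satisfying cold → AF (cold → hot): {Idle, Fan, Cooling, Fault}.
States satisfying AG (cold → AF (cold → hot)): ∅.
Heating is reachable from Heating and violates cold → AF (cold → hot), so AG fails at Heating.
Heating ∉ Sat(AG (cold → AF (cold → hot))).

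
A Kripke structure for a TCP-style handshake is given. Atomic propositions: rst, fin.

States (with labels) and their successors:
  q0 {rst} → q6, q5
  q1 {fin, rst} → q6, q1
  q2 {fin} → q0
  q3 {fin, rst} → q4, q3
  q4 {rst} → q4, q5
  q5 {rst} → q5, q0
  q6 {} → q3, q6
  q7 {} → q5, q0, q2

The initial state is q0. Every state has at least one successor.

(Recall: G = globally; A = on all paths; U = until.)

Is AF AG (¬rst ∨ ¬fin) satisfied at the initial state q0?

States satisfying AG (¬rst ∨ ¬fin): ∅.
States satisfying AF AG (¬rst ∨ ¬fin): ∅.
There is a path from q0 along which AG (¬rst ∨ ¬fin) never holds.
q0 ∉ Sat(AF AG (¬rst ∨ ¬fin)).

No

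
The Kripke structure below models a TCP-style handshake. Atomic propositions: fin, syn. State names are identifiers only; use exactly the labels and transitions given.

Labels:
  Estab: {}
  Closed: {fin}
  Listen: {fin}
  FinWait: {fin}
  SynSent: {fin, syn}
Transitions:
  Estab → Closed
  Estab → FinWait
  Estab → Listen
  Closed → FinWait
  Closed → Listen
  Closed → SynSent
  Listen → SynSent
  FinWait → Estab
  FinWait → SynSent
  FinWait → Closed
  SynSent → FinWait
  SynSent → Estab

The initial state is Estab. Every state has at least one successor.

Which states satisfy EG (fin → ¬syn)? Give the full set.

{Estab, Closed, FinWait}

States satisfying fin → ¬syn: {Estab, Closed, Listen, FinWait}.
States satisfying EG (fin → ¬syn): {Estab, Closed, FinWait}.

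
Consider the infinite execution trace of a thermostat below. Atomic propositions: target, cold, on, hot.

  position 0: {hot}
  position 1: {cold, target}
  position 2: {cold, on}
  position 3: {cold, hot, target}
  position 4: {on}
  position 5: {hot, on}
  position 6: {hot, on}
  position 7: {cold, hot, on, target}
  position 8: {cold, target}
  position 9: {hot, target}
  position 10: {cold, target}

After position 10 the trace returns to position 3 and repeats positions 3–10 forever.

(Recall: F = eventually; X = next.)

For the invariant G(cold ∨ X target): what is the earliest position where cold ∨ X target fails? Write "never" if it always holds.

4

Check cold ∨ X target at each position in order: 0 ✓, 1 ✓, 2 ✓, 3 ✓.
At position 4 the labels are {on} and the next position 5 has {hot, on}, so cold ∨ X target is false there. This is the first violation.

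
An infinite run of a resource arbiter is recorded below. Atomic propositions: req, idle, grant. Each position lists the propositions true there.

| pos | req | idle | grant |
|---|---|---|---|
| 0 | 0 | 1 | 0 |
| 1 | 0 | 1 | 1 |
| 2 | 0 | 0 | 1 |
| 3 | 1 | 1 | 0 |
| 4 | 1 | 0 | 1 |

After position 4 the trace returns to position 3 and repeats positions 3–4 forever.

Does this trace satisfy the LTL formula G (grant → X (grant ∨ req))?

grant → X (grant ∨ req) holds at every position 0..4, and those are all positions ever visited, so G (grant → X (grant ∨ req)) holds.
Positions where grant holds: 1, 2, 4.
Check X (grant ∨ req) at each: 1→ok, 2→ok, 4→ok.

Yes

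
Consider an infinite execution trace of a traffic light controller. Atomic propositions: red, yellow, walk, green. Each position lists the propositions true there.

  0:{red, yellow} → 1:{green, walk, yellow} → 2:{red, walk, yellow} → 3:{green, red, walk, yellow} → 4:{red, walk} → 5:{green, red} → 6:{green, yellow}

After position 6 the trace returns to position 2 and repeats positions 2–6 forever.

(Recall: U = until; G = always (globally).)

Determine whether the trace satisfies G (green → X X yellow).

green → X X yellow must hold at every position from 0 onward. It fails at position 3, so G (green → X X yellow) is false.
Positions where green holds: 1, 3, 5, 6.
Check X X yellow at each: 1→ok, 3→fails, 5→ok, 6→ok.

Does not hold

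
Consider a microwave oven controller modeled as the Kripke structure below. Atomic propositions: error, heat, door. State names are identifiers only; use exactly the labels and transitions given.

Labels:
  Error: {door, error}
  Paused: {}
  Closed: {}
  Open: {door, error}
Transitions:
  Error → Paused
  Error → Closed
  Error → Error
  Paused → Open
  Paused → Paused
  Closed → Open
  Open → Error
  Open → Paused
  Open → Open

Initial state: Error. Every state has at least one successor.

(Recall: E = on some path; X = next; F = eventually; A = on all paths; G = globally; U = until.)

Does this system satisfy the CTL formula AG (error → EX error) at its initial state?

States satisfying error → EX error: {Error, Paused, Closed, Open}.
States satisfying AG (error → EX error): {Error, Paused, Closed, Open}.
Every state reachable from Error satisfies error → EX error.
Error ∈ Sat(AG (error → EX error)).

Satisfied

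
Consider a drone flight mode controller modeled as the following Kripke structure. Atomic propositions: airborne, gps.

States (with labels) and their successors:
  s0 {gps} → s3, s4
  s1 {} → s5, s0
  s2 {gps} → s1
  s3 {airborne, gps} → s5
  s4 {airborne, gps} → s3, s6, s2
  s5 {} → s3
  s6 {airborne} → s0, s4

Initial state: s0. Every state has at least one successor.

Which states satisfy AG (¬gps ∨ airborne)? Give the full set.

{s3, s5}

States satisfying ¬gps ∨ airborne: {s1, s3, s4, s5, s6}.
States satisfying AG (¬gps ∨ airborne): {s3, s5}.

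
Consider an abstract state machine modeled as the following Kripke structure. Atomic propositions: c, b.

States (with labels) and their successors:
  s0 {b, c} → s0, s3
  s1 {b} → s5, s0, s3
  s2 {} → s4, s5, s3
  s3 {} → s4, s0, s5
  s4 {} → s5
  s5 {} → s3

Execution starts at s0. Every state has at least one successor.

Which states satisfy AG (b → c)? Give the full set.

{s0, s2, s3, s4, s5}

States satisfying b → c: {s0, s2, s3, s4, s5}.
States satisfying AG (b → c): {s0, s2, s3, s4, s5}.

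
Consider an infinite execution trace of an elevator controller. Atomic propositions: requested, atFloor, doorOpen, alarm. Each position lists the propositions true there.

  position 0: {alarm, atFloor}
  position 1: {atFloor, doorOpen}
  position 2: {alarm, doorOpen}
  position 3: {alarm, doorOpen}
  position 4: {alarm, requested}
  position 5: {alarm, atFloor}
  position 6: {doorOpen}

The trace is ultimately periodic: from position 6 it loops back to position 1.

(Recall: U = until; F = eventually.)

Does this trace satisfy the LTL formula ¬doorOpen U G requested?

Walking from position 0: at position 1, G requested has not yet held and ¬doorOpen fails, so ¬doorOpen U G requested is false.

No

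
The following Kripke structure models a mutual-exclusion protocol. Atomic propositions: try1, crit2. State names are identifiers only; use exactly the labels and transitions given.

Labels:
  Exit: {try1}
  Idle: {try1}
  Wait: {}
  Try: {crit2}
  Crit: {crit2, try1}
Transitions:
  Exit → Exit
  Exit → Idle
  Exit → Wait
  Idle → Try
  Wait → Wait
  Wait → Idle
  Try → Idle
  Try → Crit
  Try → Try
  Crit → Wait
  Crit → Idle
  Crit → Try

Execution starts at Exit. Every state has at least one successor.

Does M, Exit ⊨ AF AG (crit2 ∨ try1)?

States satisfying AG (crit2 ∨ try1): ∅.
States satisfying AF AG (crit2 ∨ try1): ∅.
There is a path from Exit along which AG (crit2 ∨ try1) never holds.
Exit ∉ Sat(AF AG (crit2 ∨ try1)).

Violated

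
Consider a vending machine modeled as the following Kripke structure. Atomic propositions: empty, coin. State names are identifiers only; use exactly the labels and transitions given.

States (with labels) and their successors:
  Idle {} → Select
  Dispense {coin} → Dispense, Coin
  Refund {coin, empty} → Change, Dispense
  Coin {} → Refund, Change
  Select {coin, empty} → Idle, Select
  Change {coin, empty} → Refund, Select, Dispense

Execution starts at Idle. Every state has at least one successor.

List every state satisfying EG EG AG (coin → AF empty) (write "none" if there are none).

States satisfying EG AG (coin → AF empty): {Idle, Select}.
States satisfying EG EG AG (coin → AF empty): {Idle, Select}.

{Idle, Select}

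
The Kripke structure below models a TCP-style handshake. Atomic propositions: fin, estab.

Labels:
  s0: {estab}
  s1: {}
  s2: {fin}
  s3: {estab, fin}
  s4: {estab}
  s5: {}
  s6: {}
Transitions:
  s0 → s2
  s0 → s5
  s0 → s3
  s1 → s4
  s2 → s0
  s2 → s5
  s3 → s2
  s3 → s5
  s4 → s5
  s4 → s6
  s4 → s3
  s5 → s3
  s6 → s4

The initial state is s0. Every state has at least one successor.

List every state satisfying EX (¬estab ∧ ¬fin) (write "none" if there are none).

States satisfying ¬estab ∧ ¬fin: {s1, s5, s6}.
States satisfying EX (¬estab ∧ ¬fin): {s0, s2, s3, s4}.

{s0, s2, s3, s4}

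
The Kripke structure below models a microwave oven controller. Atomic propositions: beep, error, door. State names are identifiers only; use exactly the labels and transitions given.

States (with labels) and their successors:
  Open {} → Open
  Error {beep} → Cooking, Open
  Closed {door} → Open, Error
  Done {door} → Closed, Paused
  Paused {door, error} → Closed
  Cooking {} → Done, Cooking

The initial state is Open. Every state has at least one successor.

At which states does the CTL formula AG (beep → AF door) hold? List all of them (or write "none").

States satisfying beep → AF door: {Open, Closed, Done, Paused, Cooking}.
States satisfying AG (beep → AF door): {Open}.

{Open}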